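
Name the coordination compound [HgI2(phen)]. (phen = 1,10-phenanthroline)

There is no counter-ion, so the complex is neutral overall.
Ligand charges: 2×iodo (-1 each), 1×1,10-phenanthroline (neutral); total -2. So Hg + (-2) = 0, giving Hg = +2.
Ligands are named alphabetically: iodo before phenanthroline.

diiodo(1,10-phenanthroline)mercury(II)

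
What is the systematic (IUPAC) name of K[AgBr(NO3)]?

potassium bromonitratoargentate(I)

The 1 potassium counter-ion carries a total charge of +1, so each complex ion is 1−.
Ligand charges: 1×bromo (-1 each), 1×nitrato (-1 each); total -2. So Ag + (-2) = 1−, giving Ag = +1.
The complex ion is anionic, so silver takes the -ate form argentate(I).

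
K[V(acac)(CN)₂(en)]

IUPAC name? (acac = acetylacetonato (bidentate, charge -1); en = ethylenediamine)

potassium (acetylacetonato)dicyano(ethylenediamine)vanadate(II)

The 1 potassium counter-ion carries a total charge of +1, so each complex ion is 1−.
Ligand charges: 2×cyano (-1 each), 1×acetylacetonato (-1 each), 1×ethylenediamine (neutral); total -3. So V + (-3) = 1−, giving V = +2.
The complex ion is anionic, so vanadium takes the -ate form vanadate(II).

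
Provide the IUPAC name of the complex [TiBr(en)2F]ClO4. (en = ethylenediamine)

bromobis(ethylenediamine)fluorotitanium(III) perchlorate

The 1 perchlorate counter-ion carries a total charge of -1, so each complex ion is 1+.
Ligand charges: 2×ethylenediamine (neutral), 1×fluoro (-1 each), 1×bromo (-1 each); total -2. So Ti + (-2) = 1+, giving Ti = +3.
Ligands are named alphabetically: bromo before ethylenediamine before fluoro.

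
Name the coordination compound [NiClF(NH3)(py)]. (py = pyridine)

amminechlorofluoro(pyridine)nickel(II)

There is no counter-ion, so the complex is neutral overall.
Ligand charges: 1×pyridine (neutral), 1×ammine (neutral), 1×chloro (-1 each), 1×fluoro (-1 each); total -2. So Ni + (-2) = 0, giving Ni = +2.
Ligands are named alphabetically: ammine before chloro before fluoro before pyridine.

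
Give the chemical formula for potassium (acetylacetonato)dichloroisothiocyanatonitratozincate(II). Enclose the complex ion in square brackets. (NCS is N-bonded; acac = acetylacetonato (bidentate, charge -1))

Ligands: 1 isothiocyanato (NCS, -1), 1 nitrato (NO3, -1), 2 chloro (Cl, -1), 1 acetylacetonato (acac, -1). Ligand charge sum = -5.
With Zn in oxidation state +2, the complex ion is [Zn...]^3−.
Charge balance with potassium (+1) requires 1 complex ion per 3 potassium.

K3[Zn(acac)Cl2(NCS)(NO3)]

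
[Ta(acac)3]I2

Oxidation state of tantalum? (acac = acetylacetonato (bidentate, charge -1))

+5

2 iodide outside the brackets (-1 each) → the complex ion is 2+.
Ligand charges: 3×acac = -3; sum -3.
Ta + (-3) = 2+ ⇒ Ta is +5.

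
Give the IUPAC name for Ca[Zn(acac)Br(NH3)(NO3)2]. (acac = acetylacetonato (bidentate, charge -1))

calcium (acetylacetonato)amminebromodinitratozincate(II)

The 1 calcium counter-ion carries a total charge of +2, so each complex ion is 2−.
Ligand charges: 2×nitrato (-1 each), 1×ammine (neutral), 1×bromo (-1 each), 1×acetylacetonato (-1 each); total -4. So Zn + (-4) = 2−, giving Zn = +2.
Ligands are named alphabetically: acetylacetonato before ammine before bromo before nitrato.
The complex ion is anionic, so zinc takes the -ate form zincate(II).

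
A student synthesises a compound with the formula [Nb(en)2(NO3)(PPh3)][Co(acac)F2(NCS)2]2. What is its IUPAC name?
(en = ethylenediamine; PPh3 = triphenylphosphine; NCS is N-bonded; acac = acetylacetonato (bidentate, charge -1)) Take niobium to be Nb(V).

Nb is given as +5; the cation's ligand charges sum to -1, so the complex cation is 4+.
With 2 anions per cation, each anion must be 4/2 = 2−.
Anion: ligand charges sum to -5; for the ion to be 2−, Co = +3.

bis(ethylenediamine)nitrato(triphenylphosphine)niobium(V) (acetylacetonato)difluorodiisothiocyanatocobaltate(III)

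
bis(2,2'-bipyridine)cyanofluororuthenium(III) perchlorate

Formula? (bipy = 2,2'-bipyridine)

Ligands: 2 2,2'-bipyridine (bipy, neutral), 1 fluoro (F, -1), 1 cyano (CN, -1). Ligand charge sum = -2.
Charge balance with perchlorate (-1) requires 1 complex ion per 1 perchlorate.

[Ru(bipy)2(CN)F]ClO4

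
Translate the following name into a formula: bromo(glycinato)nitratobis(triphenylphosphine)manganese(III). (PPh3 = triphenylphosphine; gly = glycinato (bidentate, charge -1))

Ligands: 2 triphenylphosphine (PPh3, neutral), 1 nitrato (NO3, -1), 1 glycinato (gly, -1), 1 bromo (Br, -1). Ligand charge sum = -3.
With Mn in oxidation state +3, the complex ion is [Mn...].

[MnBr(gly)(NO3)(PPh3)2]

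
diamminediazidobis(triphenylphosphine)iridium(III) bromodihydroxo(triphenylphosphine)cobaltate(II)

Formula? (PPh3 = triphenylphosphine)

Cation [Ir…]: ligand charges -2, Ir(III) ⇒ ion charge 1+.
Anion [Co…]: ligand charges -3, Co(II) ⇒ ion charge 1−.
One 1+ cation balances one 1− anion.

[Ir(N3)2(NH3)2(PPh3)2][CoBr(OH)2(PPh3)]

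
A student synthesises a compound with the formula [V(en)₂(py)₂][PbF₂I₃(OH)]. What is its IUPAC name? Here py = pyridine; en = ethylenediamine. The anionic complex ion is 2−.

The complex anion is given as 2−; its ligand charges sum to -6, so Pb = +4.
A 1:1 salt means the cation carries the equal and opposite charge, 2+.
Cation: ligand charges sum to 0; for the ion to be 2+, V = +2.

bis(ethylenediamine)bis(pyridine)vanadium(II) difluorohydroxotriiodoplumbate(IV)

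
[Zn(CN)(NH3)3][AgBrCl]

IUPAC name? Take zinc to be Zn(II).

Zn is given as +2; the cation's ligand charges sum to -1, so the complex cation is 1+.
A 1:1 salt means the anion carries the equal and opposite charge, 1−.
Anion: ligand charges sum to -2; for the ion to be 1−, Ag = +1.

triamminecyanozinc(II) bromochloroargentate(I)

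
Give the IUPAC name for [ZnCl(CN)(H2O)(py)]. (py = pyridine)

There is no counter-ion, so the complex is neutral overall.
Ligand charges: 1×aqua (neutral), 1×pyridine (neutral), 1×chloro (-1 each), 1×cyano (-1 each); total -2. So Zn + (-2) = 0, giving Zn = +2.
Ligands are named alphabetically: aqua before chloro before cyano before pyridine.

aquachlorocyano(pyridine)zinc(II)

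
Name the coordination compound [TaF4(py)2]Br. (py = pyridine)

The 1 bromide counter-ion carries a total charge of -1, so each complex ion is 1+.
Ligand charges: 2×pyridine (neutral), 4×fluoro (-1 each); total -4. So Ta + (-4) = 1+, giving Ta = +5.
Ligands are named alphabetically: fluoro before pyridine.

tetrafluorobis(pyridine)tantalum(V) bromide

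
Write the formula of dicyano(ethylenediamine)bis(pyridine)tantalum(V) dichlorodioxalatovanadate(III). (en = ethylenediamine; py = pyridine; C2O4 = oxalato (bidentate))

[Ta(CN)2(en)(py)2][V(C2O4)2Cl2]

Cation [Ta…]: ligand charges -2, Ta(V) ⇒ ion charge 3+.
Anion [V…]: ligand charges -6, V(III) ⇒ ion charge 3−.
One 3+ cation balances one 3− anion.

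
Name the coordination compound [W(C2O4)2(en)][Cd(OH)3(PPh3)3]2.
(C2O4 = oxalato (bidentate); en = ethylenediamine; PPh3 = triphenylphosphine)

Both ions are complex: the cation is named first with the plain metal name, the anion second with the -ate form; each ion's ligands are alphabetised independently.
Cadmium is always +2 in its complexes; the anion's ligand charges sum to -3, so the complex anion is 1−.
With 2 anions per cation, the cation must be 2×1 = 2+.
Cation: ligand charges sum to -4; for the ion to be 2+, W = +6.

(ethylenediamine)dioxalatotungsten(VI) trihydroxotris(triphenylphosphine)cadmate(II)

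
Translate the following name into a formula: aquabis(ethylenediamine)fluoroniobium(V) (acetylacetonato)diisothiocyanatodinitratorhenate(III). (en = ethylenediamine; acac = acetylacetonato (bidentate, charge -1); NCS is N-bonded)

[Nb(en)2F(H2O)][Re(acac)(NCS)2(NO3)2]2

Cation [Nb…]: ligand charges -1, Nb(V) ⇒ ion charge 4+.
Anion [Re…]: ligand charges -5, Re(III) ⇒ ion charge 2−.
One 4+ cation requires 2 of the 2− anion.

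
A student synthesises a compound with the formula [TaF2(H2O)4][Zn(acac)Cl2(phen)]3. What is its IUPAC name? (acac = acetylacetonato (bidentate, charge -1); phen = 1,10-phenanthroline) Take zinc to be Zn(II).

tetraaquadifluorotantalum(V) (acetylacetonato)dichloro(1,10-phenanthroline)zincate(II)

Zn is given as +2; the anion's ligand charges sum to -3, so the complex anion is 1−.
With 3 anions per cation, the cation must be 3×1 = 3+.
Cation: ligand charges sum to -2; for the ion to be 3+, Ta = +5.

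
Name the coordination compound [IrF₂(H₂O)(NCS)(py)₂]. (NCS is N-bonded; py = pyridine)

There is no counter-ion, so the complex is neutral overall.
Ligand charges: 1×aqua (neutral), 2×fluoro (-1 each), 1×isothiocyanato (-1 each), 2×pyridine (neutral); total -3. So Ir + (-3) = 0, giving Ir = +3.
Ligands are named alphabetically: aqua before fluoro before isothiocyanato before pyridine.

aquadifluoroisothiocyanatobis(pyridine)iridium(III)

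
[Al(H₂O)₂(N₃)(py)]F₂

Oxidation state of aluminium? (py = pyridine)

+3

2 fluoride outside the brackets (-1 each) → the complex ion is 2+.
Ligand charges: 2×H2O neutral; 1×py neutral; 1×N3 = -1; sum -1.
Al + (-1) = 2+ ⇒ Al is +3.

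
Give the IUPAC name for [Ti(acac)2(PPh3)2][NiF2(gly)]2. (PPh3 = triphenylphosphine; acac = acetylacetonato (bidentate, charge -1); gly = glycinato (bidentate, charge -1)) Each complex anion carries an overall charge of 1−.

Both ions are complex: the cation is named first with the plain metal name, the anion second with the -ate form; each ion's ligands are alphabetised independently.
The complex anion is given as 1−; its ligand charges sum to -3, so Ni = +2.
With 2 anions per cation, the cation must be 2×1 = 2+.
Cation: ligand charges sum to -2; for the ion to be 2+, Ti = +4.

bis(acetylacetonato)bis(triphenylphosphine)titanium(IV) difluoro(glycinato)nickelate(II)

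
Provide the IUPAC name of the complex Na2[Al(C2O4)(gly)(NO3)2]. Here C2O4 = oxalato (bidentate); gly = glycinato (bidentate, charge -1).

sodium (glycinato)dinitratooxalatoaluminate(III)

The 2 sodium counter-ions carry a total charge of +2, so each complex ion is 2−.
Ligand charges: 1×oxalato (-2 each), 1×glycinato (-1 each), 2×nitrato (-1 each); total -5. So Al + (-5) = 2−, giving Al = +3.
Ligands are named alphabetically: glycinato before nitrato before oxalato.
The complex ion is anionic, so aluminium takes the -ate form aluminate(III).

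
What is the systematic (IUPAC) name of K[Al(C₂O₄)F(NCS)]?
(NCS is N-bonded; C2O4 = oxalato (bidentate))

The 1 potassium counter-ion carries a total charge of +1, so each complex ion is 1−.
Ligand charges: 1×isothiocyanato (-1 each), 1×fluoro (-1 each), 1×oxalato (-2 each); total -4. So Al + (-4) = 1−, giving Al = +3.
Ligands are named alphabetically: fluoro before isothiocyanato before oxalato.
The complex ion is anionic, so aluminium takes the -ate form aluminate(III).

potassium fluoroisothiocyanatooxalatoaluminate(III)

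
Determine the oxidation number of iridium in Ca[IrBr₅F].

1 calcium outside the brackets (+2 each) → the complex ion is 2−.
Ligand charges: 5×Br = -5; 1×F = -1; sum -6.
Ir + (-6) = 2− ⇒ Ir is +4.

+4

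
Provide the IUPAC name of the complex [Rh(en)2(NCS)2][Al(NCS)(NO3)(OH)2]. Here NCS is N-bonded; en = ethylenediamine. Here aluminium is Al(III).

Al is given as +3; the anion's ligand charges sum to -4, so the complex anion is 1−.
A 1:1 salt means the cation carries the equal and opposite charge, 1+.
Cation: ligand charges sum to -2; for the ion to be 1+, Rh = +3.

bis(ethylenediamine)diisothiocyanatorhodium(III) dihydroxoisothiocyanatonitratoaluminate(III)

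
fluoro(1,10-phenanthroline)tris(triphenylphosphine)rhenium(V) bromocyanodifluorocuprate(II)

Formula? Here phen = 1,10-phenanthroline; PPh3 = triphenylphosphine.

Cation [Re…]: ligand charges -1, Re(V) ⇒ ion charge 4+.
Anion [Cu…]: ligand charges -4, Cu(II) ⇒ ion charge 2−.
One 4+ cation requires 2 of the 2− anion.

[ReF(phen)(PPh3)3][CuBr(CN)F2]2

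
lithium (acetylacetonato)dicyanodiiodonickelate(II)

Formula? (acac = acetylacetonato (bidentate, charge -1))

Ligands: 2 iodo (I, -1), 1 acetylacetonato (acac, -1), 2 cyano (CN, -1). Ligand charge sum = -5.
With Ni in oxidation state +2, the complex ion is [Ni...]^3−.
Charge balance with lithium (+1) requires 1 complex ion per 3 lithium.

Li3[Ni(acac)(CN)2I2]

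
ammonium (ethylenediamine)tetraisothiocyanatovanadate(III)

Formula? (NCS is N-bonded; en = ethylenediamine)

Ligands: 4 isothiocyanato (NCS, -1), 1 ethylenediamine (en, neutral). Ligand charge sum = -4.
With V in oxidation state +3, the complex ion is [V...]^1−.
Charge balance with ammonium (+1) requires 1 complex ion per 1 ammonium.

NH4[V(en)(NCS)4]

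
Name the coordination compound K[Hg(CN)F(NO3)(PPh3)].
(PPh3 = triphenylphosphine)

The 1 potassium counter-ion carries a total charge of +1, so each complex ion is 1−.
Ligand charges: 1×triphenylphosphine (neutral), 1×fluoro (-1 each), 1×cyano (-1 each), 1×nitrato (-1 each); total -3. So Hg + (-3) = 1−, giving Hg = +2.
The complex ion is anionic, so mercury takes the -ate form mercurate(II).

potassium cyanofluoronitrato(triphenylphosphine)mercurate(II)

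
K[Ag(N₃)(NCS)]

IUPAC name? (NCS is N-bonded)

The 1 potassium counter-ion carries a total charge of +1, so each complex ion is 1−.
Ligand charges: 1×isothiocyanato (-1 each), 1×azido (-1 each); total -2. So Ag + (-2) = 1−, giving Ag = +1.
Ligands are named alphabetically: azido before isothiocyanato.
The complex ion is anionic, so silver takes the -ate form argentate(I).

potassium azidoisothiocyanatoargentate(I)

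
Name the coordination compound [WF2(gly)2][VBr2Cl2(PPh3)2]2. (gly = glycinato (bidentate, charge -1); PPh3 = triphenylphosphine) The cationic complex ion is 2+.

Both ions are complex: the cation is named first with the plain metal name, the anion second with the -ate form; each ion's ligands are alphabetised independently.
The complex cation is given as 2+; its ligand charges sum to -4, so W = +6.
With 2 anions per cation, each anion must be 2/2 = 1−.
Anion: ligand charges sum to -4; for the ion to be 1−, V = +3.

difluorobis(glycinato)tungsten(VI) dibromodichlorobis(triphenylphosphine)vanadate(III)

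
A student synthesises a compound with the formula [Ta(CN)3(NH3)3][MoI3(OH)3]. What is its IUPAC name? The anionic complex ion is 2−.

Both ions are complex: the cation is named first with the plain metal name, the anion second with the -ate form; each ion's ligands are alphabetised independently.
The complex anion is given as 2−; its ligand charges sum to -6, so Mo = +4.
A 1:1 salt means the cation carries the equal and opposite charge, 2+.
Cation: ligand charges sum to -3; for the ion to be 2+, Ta = +5.

triamminetricyanotantalum(V) trihydroxotriiodomolybdate(IV)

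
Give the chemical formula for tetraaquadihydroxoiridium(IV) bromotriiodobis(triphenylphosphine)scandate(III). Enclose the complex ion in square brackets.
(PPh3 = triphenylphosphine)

Cation [Ir…]: ligand charges -2, Ir(IV) ⇒ ion charge 2+.
Anion [Sc…]: ligand charges -4, Sc(III) ⇒ ion charge 1−.

[Ir(H2O)4(OH)2][ScBrI3(PPh3)2]2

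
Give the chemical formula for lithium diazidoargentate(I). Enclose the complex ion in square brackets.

Ligands: 2 azido (N3, -1). Ligand charge sum = -2.
Charge balance with lithium (+1) requires 1 complex ion per 1 lithium.

Li[Ag(N3)2]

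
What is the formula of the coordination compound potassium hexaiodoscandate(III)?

Ligands: 6 iodo (I, -1). Ligand charge sum = -6.
Charge balance with potassium (+1) requires 1 complex ion per 3 potassium.

K3[ScI6]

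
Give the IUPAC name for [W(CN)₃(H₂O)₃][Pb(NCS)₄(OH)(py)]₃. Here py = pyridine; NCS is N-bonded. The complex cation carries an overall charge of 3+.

triaquatricyanotungsten(VI) hydroxotetraisothiocyanato(pyridine)plumbate(IV)

Both ions are complex: the cation is named first with the plain metal name, the anion second with the -ate form; each ion's ligands are alphabetised independently.
The complex cation is given as 3+; its ligand charges sum to -3, so W = +6.
With 3 anions per cation, each anion must be 3/3 = 1−.
Anion: ligand charges sum to -5; for the ion to be 1−, Pb = +4.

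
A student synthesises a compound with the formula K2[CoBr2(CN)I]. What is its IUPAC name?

The 2 potassium counter-ions carry a total charge of +2, so each complex ion is 2−.
Ligand charges: 1×cyano (-1 each), 2×bromo (-1 each), 1×iodo (-1 each); total -4. So Co + (-4) = 2−, giving Co = +2.
Ligands are named alphabetically: bromo before cyano before iodo.
The complex ion is anionic, so cobalt takes the -ate form cobaltate(II).

potassium dibromocyanoiodocobaltate(II)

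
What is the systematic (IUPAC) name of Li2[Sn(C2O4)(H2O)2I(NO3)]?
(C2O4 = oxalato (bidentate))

The 2 lithium counter-ions carry a total charge of +2, so each complex ion is 2−.
Ligand charges: 1×iodo (-1 each), 2×aqua (neutral), 1×nitrato (-1 each), 1×oxalato (-2 each); total -4. So Sn + (-4) = 2−, giving Sn = +2.
The complex ion is anionic, so tin takes the -ate form stannate(II).

lithium diaquaiodonitratooxalatostannate(II)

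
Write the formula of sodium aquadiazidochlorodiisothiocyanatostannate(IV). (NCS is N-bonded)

Na[SnCl(H2O)(N3)2(NCS)2]

Ligands: 2 azido (N3, -1), 1 chloro (Cl, -1), 2 isothiocyanato (NCS, -1), 1 aqua (H2O, neutral). Ligand charge sum = -5.
Charge balance with sodium (+1) requires 1 complex ion per 1 sodium.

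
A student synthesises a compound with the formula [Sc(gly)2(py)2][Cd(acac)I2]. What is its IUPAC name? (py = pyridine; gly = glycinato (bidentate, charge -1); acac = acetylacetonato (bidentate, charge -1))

bis(glycinato)bis(pyridine)scandium(III) (acetylacetonato)diiodocadmate(II)

Both ions are complex: the cation is named first with the plain metal name, the anion second with the -ate form; each ion's ligands are alphabetised independently.
Cadmium is always +2 in its complexes; the anion's ligand charges sum to -3, so the complex anion is 1−.
A 1:1 salt means the cation carries the equal and opposite charge, 1+.
Cation: ligand charges sum to -2; for the ion to be 1+, Sc = +3.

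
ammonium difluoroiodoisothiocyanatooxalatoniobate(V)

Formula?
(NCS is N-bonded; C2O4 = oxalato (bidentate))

NH4[Nb(C2O4)F2I(NCS)]

Ligands: 2 fluoro (F, -1), 1 isothiocyanato (NCS, -1), 1 oxalato (C2O4, -2), 1 iodo (I, -1). Ligand charge sum = -6.
With Nb in oxidation state +5, the complex ion is [Nb...]^1−.
Charge balance with ammonium (+1) requires 1 complex ion per 1 ammonium.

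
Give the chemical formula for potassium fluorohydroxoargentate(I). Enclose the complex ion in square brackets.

Ligands: 1 fluoro (F, -1), 1 hydroxo (OH, -1). Ligand charge sum = -2.
With Ag in oxidation state +1, the complex ion is [Ag...]^1−.
Charge balance with potassium (+1) requires 1 complex ion per 1 potassium.

K[AgF(OH)]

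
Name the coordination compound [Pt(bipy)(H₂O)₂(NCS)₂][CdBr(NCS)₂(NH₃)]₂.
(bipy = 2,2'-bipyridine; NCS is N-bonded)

diaqua(2,2'-bipyridine)diisothiocyanatoplatinum(IV) amminebromodiisothiocyanatocadmate(II)

Cadmium is always +2 in its complexes; the anion's ligand charges sum to -3, so the complex anion is 1−.
With 2 anions per cation, the cation must be 2×1 = 2+.
Cation: ligand charges sum to -2; for the ion to be 2+, Pt = +4.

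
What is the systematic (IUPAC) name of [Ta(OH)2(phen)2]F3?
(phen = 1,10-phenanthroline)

dihydroxobis(1,10-phenanthroline)tantalum(V) fluoride

The 3 fluoride counter-ions carry a total charge of -3, so each complex ion is 3+.
Ligand charges: 2×hydroxo (-1 each), 2×1,10-phenanthroline (neutral); total -2. So Ta + (-2) = 3+, giving Ta = +5.
Ligands are named alphabetically: hydroxo before phenanthroline.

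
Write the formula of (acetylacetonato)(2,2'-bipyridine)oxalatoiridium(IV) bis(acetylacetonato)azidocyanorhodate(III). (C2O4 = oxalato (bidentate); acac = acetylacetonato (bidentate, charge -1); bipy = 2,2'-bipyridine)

[Ir(acac)(bipy)(C2O4)][Rh(acac)2(CN)(N3)]

Cation [Ir…]: ligand charges -3, Ir(IV) ⇒ ion charge 1+.
Anion [Rh…]: ligand charges -4, Rh(III) ⇒ ion charge 1−.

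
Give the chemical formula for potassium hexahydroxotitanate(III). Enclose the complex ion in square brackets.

K3[Ti(OH)6]

Ligands: 6 hydroxo (OH, -1). Ligand charge sum = -6.
With Ti in oxidation state +3, the complex ion is [Ti...]^3−.
Charge balance with potassium (+1) requires 1 complex ion per 3 potassium.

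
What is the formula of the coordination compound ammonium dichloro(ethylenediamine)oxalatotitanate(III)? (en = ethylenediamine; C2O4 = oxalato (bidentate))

Ligands: 1 ethylenediamine (en, neutral), 2 chloro (Cl, -1), 1 oxalato (C2O4, -2). Ligand charge sum = -4.
With Ti in oxidation state +3, the complex ion is [Ti...]^1−.
Charge balance with ammonium (+1) requires 1 complex ion per 1 ammonium.

NH4[Ti(C2O4)Cl2(en)]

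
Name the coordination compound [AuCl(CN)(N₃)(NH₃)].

ammineazidochlorocyanogold(III)

There is no counter-ion, so the complex is neutral overall.
Ligand charges: 1×azido (-1 each), 1×cyano (-1 each), 1×ammine (neutral), 1×chloro (-1 each); total -3. So Au + (-3) = 0, giving Au = +3.
Ligands are named alphabetically: ammine before azido before chloro before cyano.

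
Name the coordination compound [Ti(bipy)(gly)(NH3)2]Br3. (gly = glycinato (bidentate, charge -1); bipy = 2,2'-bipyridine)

diammine(2,2'-bipyridine)(glycinato)titanium(IV) bromide

The 3 bromide counter-ions carry a total charge of -3, so each complex ion is 3+.
Ligand charges: 1×glycinato (-1 each), 1×2,2'-bipyridine (neutral), 2×ammine (neutral); total -1. So Ti + (-1) = 3+, giving Ti = +4.
Ligands are named alphabetically: ammine before bipyridine before glycinato.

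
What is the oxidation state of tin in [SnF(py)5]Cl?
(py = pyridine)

+2

1 chloride outside the brackets (-1 each) → the complex ion is 1+.
Ligand charges: 1×F = -1; 5×py neutral; sum -1.
Sn + (-1) = 1+ ⇒ Sn is +2.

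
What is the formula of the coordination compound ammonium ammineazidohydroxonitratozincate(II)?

Ligands: 1 nitrato (NO3, -1), 1 hydroxo (OH, -1), 1 ammine (NH3, neutral), 1 azido (N3, -1). Ligand charge sum = -3.
With Zn in oxidation state +2, the complex ion is [Zn...]^1−.
Charge balance with ammonium (+1) requires 1 complex ion per 1 ammonium.

NH4[Zn(N3)(NH3)(NO3)(OH)]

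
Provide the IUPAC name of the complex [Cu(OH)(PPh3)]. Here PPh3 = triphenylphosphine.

hydroxo(triphenylphosphine)copper(I)

There is no counter-ion, so the complex is neutral overall.
Ligand charges: 1×hydroxo (-1 each), 1×triphenylphosphine (neutral); total -1. So Cu + (-1) = 0, giving Cu = +1.
Ligands are named alphabetically: hydroxo before triphenylphosphine.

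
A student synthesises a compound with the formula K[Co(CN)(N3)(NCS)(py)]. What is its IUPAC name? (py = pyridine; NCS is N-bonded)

potassium azidocyanoisothiocyanato(pyridine)cobaltate(II)

The 1 potassium counter-ion carries a total charge of +1, so each complex ion is 1−.
Ligand charges: 1×azido (-1 each), 1×pyridine (neutral), 1×isothiocyanato (-1 each), 1×cyano (-1 each); total -3. So Co + (-3) = 1−, giving Co = +2.
Ligands are named alphabetically: azido before cyano before isothiocyanato before pyridine.
The complex ion is anionic, so cobalt takes the -ate form cobaltate(II).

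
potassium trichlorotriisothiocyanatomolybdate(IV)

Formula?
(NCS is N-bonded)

K2[MoCl3(NCS)3]

Ligands: 3 isothiocyanato (NCS, -1), 3 chloro (Cl, -1). Ligand charge sum = -6.
With Mo in oxidation state +4, the complex ion is [Mo...]^2−.
Charge balance with potassium (+1) requires 1 complex ion per 2 potassium.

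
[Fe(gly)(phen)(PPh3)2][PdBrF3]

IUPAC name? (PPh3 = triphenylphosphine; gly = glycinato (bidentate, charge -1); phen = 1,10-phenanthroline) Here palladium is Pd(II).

Both ions are complex: the cation is named first with the plain metal name, the anion second with the -ate form; each ion's ligands are alphabetised independently.
Pd is given as +2; the anion's ligand charges sum to -4, so the complex anion is 2−.
A 1:1 salt means the cation carries the equal and opposite charge, 2+.
Cation: ligand charges sum to -1; for the ion to be 2+, Fe = +3.

(glycinato)(1,10-phenanthroline)bis(triphenylphosphine)iron(III) bromotrifluoropalladate(II)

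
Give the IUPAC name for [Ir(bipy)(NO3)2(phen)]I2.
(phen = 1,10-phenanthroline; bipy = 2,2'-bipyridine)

(2,2'-bipyridine)dinitrato(1,10-phenanthroline)iridium(IV) iodide

The 2 iodide counter-ions carry a total charge of -2, so each complex ion is 2+.
Ligand charges: 1×1,10-phenanthroline (neutral), 1×2,2'-bipyridine (neutral), 2×nitrato (-1 each); total -2. So Ir + (-2) = 2+, giving Ir = +4.
Ligands are named alphabetically: bipyridine before nitrato before phenanthroline.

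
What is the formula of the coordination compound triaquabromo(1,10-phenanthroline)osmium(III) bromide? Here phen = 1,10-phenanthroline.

[OsBr(H2O)3(phen)]Br2

Ligands: 3 aqua (H2O, neutral), 1 bromo (Br, -1), 1 1,10-phenanthroline (phen, neutral). Ligand charge sum = -1.
With Os in oxidation state +3, the complex ion is [Os...]^2+.
Charge balance with bromide (-1) requires 1 complex ion per 2 bromide.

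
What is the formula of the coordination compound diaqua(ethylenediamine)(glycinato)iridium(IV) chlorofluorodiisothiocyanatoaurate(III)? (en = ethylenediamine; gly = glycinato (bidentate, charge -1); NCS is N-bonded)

[Ir(en)(gly)(H2O)2][AuClF(NCS)2]3

Cation [Ir…]: ligand charges -1, Ir(IV) ⇒ ion charge 3+.
Anion [Au…]: ligand charges -4, Au(III) ⇒ ion charge 1−.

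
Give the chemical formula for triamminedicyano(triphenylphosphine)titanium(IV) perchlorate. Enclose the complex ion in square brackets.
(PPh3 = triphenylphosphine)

Ligands: 3 ammine (NH3, neutral), 1 triphenylphosphine (PPh3, neutral), 2 cyano (CN, -1). Ligand charge sum = -2.
With Ti in oxidation state +4, the complex ion is [Ti...]^2+.
Charge balance with perchlorate (-1) requires 1 complex ion per 2 perchlorate.

[Ti(CN)2(NH3)3(PPh3)](ClO4)2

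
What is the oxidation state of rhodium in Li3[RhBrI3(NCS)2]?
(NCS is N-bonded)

3 lithium outside the brackets (+1 each) → the complex ion is 3−.
Ligand charges: 3×I = -3; 2×NCS = -2; 1×Br = -1; sum -6.
Rh + (-6) = 3− ⇒ Rh is +3.

+3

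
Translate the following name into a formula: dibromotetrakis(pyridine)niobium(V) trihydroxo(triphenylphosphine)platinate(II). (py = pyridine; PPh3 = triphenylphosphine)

[NbBr2(py)4][Pt(OH)3(PPh3)]3

Cation [Nb…]: ligand charges -2, Nb(V) ⇒ ion charge 3+.
Anion [Pt…]: ligand charges -3, Pt(II) ⇒ ion charge 1−.
One 3+ cation requires 3 of the 1− anion.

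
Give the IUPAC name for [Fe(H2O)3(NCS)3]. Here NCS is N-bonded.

triaquatriisothiocyanatoiron(III)

There is no counter-ion, so the complex is neutral overall.
Ligand charges: 3×isothiocyanato (-1 each), 3×aqua (neutral); total -3. So Fe + (-3) = 0, giving Fe = +3.
Ligands are named alphabetically: aqua before isothiocyanato.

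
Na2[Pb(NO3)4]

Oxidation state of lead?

+2

2 sodium outside the brackets (+1 each) → the complex ion is 2−.
Ligand charges: 4×NO3 = -4; sum -4.
Pb + (-4) = 2− ⇒ Pb is +2.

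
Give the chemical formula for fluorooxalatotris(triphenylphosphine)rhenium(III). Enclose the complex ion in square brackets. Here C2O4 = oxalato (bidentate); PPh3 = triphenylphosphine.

[Re(C2O4)F(PPh3)3]

Ligands: 1 fluoro (F, -1), 1 oxalato (C2O4, -2), 3 triphenylphosphine (PPh3, neutral). Ligand charge sum = -3.
With Re in oxidation state +3, the complex ion is [Re...].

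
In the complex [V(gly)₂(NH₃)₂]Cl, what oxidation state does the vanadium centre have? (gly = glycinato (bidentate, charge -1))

+3

1 chloride outside the brackets (-1 each) → the complex ion is 1+.
Ligand charges: 2×gly = -2; 2×NH3 neutral; sum -2.
V + (-2) = 1+ ⇒ V is +3.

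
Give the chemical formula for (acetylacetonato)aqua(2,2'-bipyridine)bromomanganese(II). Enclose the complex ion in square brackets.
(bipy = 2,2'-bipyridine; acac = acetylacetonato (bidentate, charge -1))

Ligands: 1 bromo (Br, -1), 1 2,2'-bipyridine (bipy, neutral), 1 acetylacetonato (acac, -1), 1 aqua (H2O, neutral). Ligand charge sum = -2.
With Mn in oxidation state +2, the complex ion is [Mn...].

[Mn(acac)(bipy)Br(H2O)]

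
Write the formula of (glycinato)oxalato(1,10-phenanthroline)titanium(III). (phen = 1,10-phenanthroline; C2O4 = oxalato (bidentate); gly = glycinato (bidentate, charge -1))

Ligands: 1 1,10-phenanthroline (phen, neutral), 1 oxalato (C2O4, -2), 1 glycinato (gly, -1). Ligand charge sum = -3.
With Ti in oxidation state +3, the complex ion is [Ti...].

[Ti(C2O4)(gly)(phen)]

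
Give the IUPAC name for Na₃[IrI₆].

The 3 sodium counter-ions carry a total charge of +3, so each complex ion is 3−.
Ligand charges: 6×iodo (-1 each); total -6. So Ir + (-6) = 3−, giving Ir = +3.
The complex ion is anionic, so iridium takes the -ate form iridate(III).

sodium hexaiodoiridate(III)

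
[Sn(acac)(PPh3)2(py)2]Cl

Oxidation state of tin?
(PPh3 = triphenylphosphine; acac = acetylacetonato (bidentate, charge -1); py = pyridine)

1 chloride outside the brackets (-1 each) → the complex ion is 1+.
Ligand charges: 2×PPh3 neutral; 1×acac = -1; 2×py neutral; sum -1.
Sn + (-1) = 1+ ⇒ Sn is +2.

+2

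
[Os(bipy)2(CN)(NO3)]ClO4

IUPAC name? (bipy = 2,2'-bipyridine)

bis(2,2'-bipyridine)cyanonitratoosmium(III) perchlorate

The 1 perchlorate counter-ion carries a total charge of -1, so each complex ion is 1+.
Ligand charges: 1×nitrato (-1 each), 1×cyano (-1 each), 2×2,2'-bipyridine (neutral); total -2. So Os + (-2) = 1+, giving Os = +3.
Ligands are named alphabetically: bipyridine before cyano before nitrato.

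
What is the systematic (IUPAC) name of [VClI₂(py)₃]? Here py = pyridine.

chlorodiiodotris(pyridine)vanadium(III)

There is no counter-ion, so the complex is neutral overall.
Ligand charges: 2×iodo (-1 each), 3×pyridine (neutral), 1×chloro (-1 each); total -3. So V + (-3) = 0, giving V = +3.
Ligands are named alphabetically: chloro before iodo before pyridine.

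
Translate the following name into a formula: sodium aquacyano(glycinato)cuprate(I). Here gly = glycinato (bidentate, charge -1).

Ligands: 1 aqua (H2O, neutral), 1 glycinato (gly, -1), 1 cyano (CN, -1). Ligand charge sum = -2.
With Cu in oxidation state +1, the complex ion is [Cu...]^1−.
Charge balance with sodium (+1) requires 1 complex ion per 1 sodium.

Na[Cu(CN)(gly)(H2O)]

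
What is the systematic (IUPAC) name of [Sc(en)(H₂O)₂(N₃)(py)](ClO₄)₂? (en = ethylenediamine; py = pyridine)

The 2 perchlorate counter-ions carry a total charge of -2, so each complex ion is 2+.
Ligand charges: 1×ethylenediamine (neutral), 1×azido (-1 each), 2×aqua (neutral), 1×pyridine (neutral); total -1. So Sc + (-1) = 2+, giving Sc = +3.
Ligands are named alphabetically: aqua before azido before ethylenediamine before pyridine.

diaquaazido(ethylenediamine)(pyridine)scandium(III) perchlorate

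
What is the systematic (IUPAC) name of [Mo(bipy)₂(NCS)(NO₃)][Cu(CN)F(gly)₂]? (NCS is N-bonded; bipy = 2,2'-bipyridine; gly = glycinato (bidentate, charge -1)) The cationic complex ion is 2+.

bis(2,2'-bipyridine)isothiocyanatonitratomolybdenum(IV) cyanofluorobis(glycinato)cuprate(II)

Both ions are complex: the cation is named first with the plain metal name, the anion second with the -ate form; each ion's ligands are alphabetised independently.
The complex cation is given as 2+; its ligand charges sum to -2, so Mo = +4.
A 1:1 salt means the anion carries the equal and opposite charge, 2−.
Anion: ligand charges sum to -4; for the ion to be 2−, Cu = +2.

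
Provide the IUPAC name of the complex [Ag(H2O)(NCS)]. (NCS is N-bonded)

aquaisothiocyanatosilver(I)

There is no counter-ion, so the complex is neutral overall.
Ligand charges: 1×isothiocyanato (-1 each), 1×aqua (neutral); total -1. So Ag + (-1) = 0, giving Ag = +1.
Ligands are named alphabetically: aqua before isothiocyanato.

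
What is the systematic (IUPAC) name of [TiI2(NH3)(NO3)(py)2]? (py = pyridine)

amminediiodonitratobis(pyridine)titanium(III)

There is no counter-ion, so the complex is neutral overall.
Ligand charges: 2×iodo (-1 each), 1×nitrato (-1 each), 2×pyridine (neutral), 1×ammine (neutral); total -3. So Ti + (-3) = 0, giving Ti = +3.
Ligands are named alphabetically: ammine before iodo before nitrato before pyridine.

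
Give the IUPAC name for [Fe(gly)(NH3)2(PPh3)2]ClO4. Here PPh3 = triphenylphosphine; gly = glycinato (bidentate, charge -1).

diammine(glycinato)bis(triphenylphosphine)iron(II) perchlorate

The 1 perchlorate counter-ion carries a total charge of -1, so each complex ion is 1+.
Ligand charges: 2×triphenylphosphine (neutral), 1×glycinato (-1 each), 2×ammine (neutral); total -1. So Fe + (-1) = 1+, giving Fe = +2.
Ligands are named alphabetically: ammine before glycinato before triphenylphosphine.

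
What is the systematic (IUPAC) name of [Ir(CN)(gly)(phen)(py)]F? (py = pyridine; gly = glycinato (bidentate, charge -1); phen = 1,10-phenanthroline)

cyano(glycinato)(1,10-phenanthroline)(pyridine)iridium(III) fluoride

The 1 fluoride counter-ion carries a total charge of -1, so each complex ion is 1+.
Ligand charges: 1×cyano (-1 each), 1×pyridine (neutral), 1×glycinato (-1 each), 1×1,10-phenanthroline (neutral); total -2. So Ir + (-2) = 1+, giving Ir = +3.
Ligands are named alphabetically: cyano before glycinato before phenanthroline before pyridine.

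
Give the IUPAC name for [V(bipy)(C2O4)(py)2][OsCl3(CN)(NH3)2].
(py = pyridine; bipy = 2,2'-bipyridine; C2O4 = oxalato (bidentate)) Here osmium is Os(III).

Both ions are complex: the cation is named first with the plain metal name, the anion second with the -ate form; each ion's ligands are alphabetised independently.
Os is given as +3; the anion's ligand charges sum to -4, so the complex anion is 1−.
A 1:1 salt means the cation carries the equal and opposite charge, 1+.
Cation: ligand charges sum to -2; for the ion to be 1+, V = +3.

(2,2'-bipyridine)oxalatobis(pyridine)vanadium(III) diamminetrichlorocyanoosmate(III)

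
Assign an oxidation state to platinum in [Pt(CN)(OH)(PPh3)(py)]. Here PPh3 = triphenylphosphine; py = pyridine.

+2

No counter-ion: the bracketed complex is neutral.
Ligand charges: 1×CN = -1; 1×OH = -1; 1×PPh3 neutral; 1×py neutral; sum -2.
Pt + (-2) = 0 ⇒ Pt is +2.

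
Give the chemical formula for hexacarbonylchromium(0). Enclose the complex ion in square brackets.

Ligands: 6 carbonyl (CO, neutral). Ligand charge sum = 0.
With Cr in oxidation state 0, the complex ion is [Cr...].

[Cr(CO)6]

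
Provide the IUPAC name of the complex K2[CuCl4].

The 2 potassium counter-ions carry a total charge of +2, so each complex ion is 2−.
Ligand charges: 4×chloro (-1 each); total -4. So Cu + (-4) = 2−, giving Cu = +2.
The complex ion is anionic, so copper takes the -ate form cuprate(II).

potassium tetrachlorocuprate(II)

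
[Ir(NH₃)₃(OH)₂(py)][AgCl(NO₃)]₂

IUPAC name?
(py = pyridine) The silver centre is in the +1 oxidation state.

Both ions are complex: the cation is named first with the plain metal name, the anion second with the -ate form; each ion's ligands are alphabetised independently.
Ag is given as +1; the anion's ligand charges sum to -2, so the complex anion is 1−.
With 2 anions per cation, the cation must be 2×1 = 2+.
Cation: ligand charges sum to -2; for the ion to be 2+, Ir = +4.

triamminedihydroxo(pyridine)iridium(IV) chloronitratoargentate(I)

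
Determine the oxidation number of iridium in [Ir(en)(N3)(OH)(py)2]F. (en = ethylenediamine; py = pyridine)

1 fluoride outside the brackets (-1 each) → the complex ion is 1+.
Ligand charges: 1×en neutral; 1×OH = -1; 1×N3 = -1; 2×py neutral; sum -2.
Ir + (-2) = 1+ ⇒ Ir is +3.

+3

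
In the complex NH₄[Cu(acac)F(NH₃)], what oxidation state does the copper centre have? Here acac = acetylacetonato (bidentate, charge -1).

+1

1 ammonium outside the brackets (+1 each) → the complex ion is 1−.
Ligand charges: 1×NH3 neutral; 1×acac = -1; 1×F = -1; sum -2.
Cu + (-2) = 1− ⇒ Cu is +1.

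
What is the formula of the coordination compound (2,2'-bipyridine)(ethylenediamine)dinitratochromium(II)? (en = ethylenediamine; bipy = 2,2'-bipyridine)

Ligands: 2 nitrato (NO3, -1), 1 ethylenediamine (en, neutral), 1 2,2'-bipyridine (bipy, neutral). Ligand charge sum = -2.
With Cr in oxidation state +2, the complex ion is [Cr...].

[Cr(bipy)(en)(NO3)2]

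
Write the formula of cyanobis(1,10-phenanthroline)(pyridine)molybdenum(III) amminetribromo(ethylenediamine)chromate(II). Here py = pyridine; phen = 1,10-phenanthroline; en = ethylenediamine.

Cation [Mo…]: ligand charges -1, Mo(III) ⇒ ion charge 2+.
Anion [Cr…]: ligand charges -3, Cr(II) ⇒ ion charge 1−.

[Mo(CN)(phen)2(py)][CrBr3(en)(NH3)]2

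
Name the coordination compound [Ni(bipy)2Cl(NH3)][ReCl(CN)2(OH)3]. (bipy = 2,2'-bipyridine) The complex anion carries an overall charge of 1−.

amminebis(2,2'-bipyridine)chloronickel(II) chlorodicyanotrihydroxorhenate(V)

The complex anion is given as 1−; its ligand charges sum to -6, so Re = +5.
A 1:1 salt means the cation carries the equal and opposite charge, 1+.
Cation: ligand charges sum to -1; for the ion to be 1+, Ni = +2.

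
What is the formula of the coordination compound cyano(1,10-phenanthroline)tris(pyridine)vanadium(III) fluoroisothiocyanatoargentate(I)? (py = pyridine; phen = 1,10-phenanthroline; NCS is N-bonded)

[V(CN)(phen)(py)3][AgF(NCS)]2

Cation [V…]: ligand charges -1, V(III) ⇒ ion charge 2+.
Anion [Ag…]: ligand charges -2, Ag(I) ⇒ ion charge 1−.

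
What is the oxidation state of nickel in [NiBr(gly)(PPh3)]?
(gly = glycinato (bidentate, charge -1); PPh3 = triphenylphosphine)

No counter-ion: the bracketed complex is neutral.
Ligand charges: 1×gly = -1; 1×PPh3 neutral; 1×Br = -1; sum -2.
Ni + (-2) = 0 ⇒ Ni is +2.

+2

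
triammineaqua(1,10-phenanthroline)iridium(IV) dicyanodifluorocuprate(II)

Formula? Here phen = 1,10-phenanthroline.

Cation [Ir…]: ligand charges 0, Ir(IV) ⇒ ion charge 4+.
Anion [Cu…]: ligand charges -4, Cu(II) ⇒ ion charge 2−.
One 4+ cation requires 2 of the 2− anion.

[Ir(H2O)(NH3)3(phen)][Cu(CN)2F2]2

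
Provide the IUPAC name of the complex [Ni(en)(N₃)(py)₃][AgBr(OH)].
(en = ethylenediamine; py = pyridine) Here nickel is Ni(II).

azido(ethylenediamine)tris(pyridine)nickel(II) bromohydroxoargentate(I)

Both ions are complex: the cation is named first with the plain metal name, the anion second with the -ate form; each ion's ligands are alphabetised independently.
Ni is given as +2; the cation's ligand charges sum to -1, so the complex cation is 1+.
A 1:1 salt means the anion carries the equal and opposite charge, 1−.
Anion: ligand charges sum to -2; for the ion to be 1−, Ag = +1.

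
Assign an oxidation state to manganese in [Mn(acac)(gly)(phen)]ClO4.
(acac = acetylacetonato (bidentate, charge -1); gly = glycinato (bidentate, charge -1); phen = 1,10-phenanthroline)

1 perchlorate outside the brackets (-1 each) → the complex ion is 1+.
Ligand charges: 1×acac = -1; 1×gly = -1; 1×phen neutral; sum -2.
Mn + (-2) = 1+ ⇒ Mn is +3.

+3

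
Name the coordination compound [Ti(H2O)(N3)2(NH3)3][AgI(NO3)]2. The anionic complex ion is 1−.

The complex anion is given as 1−; its ligand charges sum to -2, so Ag = +1.
With 2 anions per cation, the cation must be 2×1 = 2+.
Cation: ligand charges sum to -2; for the ion to be 2+, Ti = +4.

triammineaquadiazidotitanium(IV) iodonitratoargentate(I)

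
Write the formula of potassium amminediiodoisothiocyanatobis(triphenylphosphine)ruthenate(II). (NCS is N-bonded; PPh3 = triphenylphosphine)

Ligands: 1 ammine (NH3, neutral), 2 iodo (I, -1), 1 isothiocyanato (NCS, -1), 2 triphenylphosphine (PPh3, neutral). Ligand charge sum = -3.
Charge balance with potassium (+1) requires 1 complex ion per 1 potassium.

K[RuI2(NCS)(NH3)(PPh3)2]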